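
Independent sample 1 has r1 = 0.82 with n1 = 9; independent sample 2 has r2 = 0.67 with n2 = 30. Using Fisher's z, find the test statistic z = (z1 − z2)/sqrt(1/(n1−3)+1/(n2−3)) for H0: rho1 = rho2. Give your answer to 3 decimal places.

Fisher z-transforms: z1 = atanh(0.82) = 1.156817, z2 = atanh(0.67) = 0.810743; difference d = 0.346074
Var(d) = 1/6 + 1/27 = 0.1666667 + 0.0370370 = 0.2037037
z = d/√Var(d) = 0.346074 / √0.2037037 = 0.346074 / 0.451335 = 0.767

0.767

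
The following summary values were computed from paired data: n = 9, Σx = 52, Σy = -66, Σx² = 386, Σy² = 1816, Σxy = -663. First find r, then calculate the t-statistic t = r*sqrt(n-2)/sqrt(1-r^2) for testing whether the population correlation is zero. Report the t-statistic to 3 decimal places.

S_xy = nΣxy − ΣxΣy = 9·(-663) − 52·(-66) = -5967 − (-3432) = -2535
S_xx = nΣx² − (Σx)² = 9·386 − 52² = 3474 − 2704 = 770
S_yy = nΣy² − (Σy)² = 9·1816 − (-66)² = 16344 − 4356 = 11988
r = S_xy / √(S_xx·S_yy) = -2535 / √(770·11988) = -2535 / √9230760 = -2535 / 3038.2166 = -0.8344
t = r·√(n−2)/√(1−r²) = -0.8344·√7 / √(1−0.696223) = -2.207615 / 0.551160 = -4.005

-4.005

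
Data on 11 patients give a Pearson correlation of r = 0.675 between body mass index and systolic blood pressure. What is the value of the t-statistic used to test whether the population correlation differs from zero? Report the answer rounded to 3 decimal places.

t = r·√(n−2) / √(1−r²) with r = 0.675, n = 11
  = 0.675·√9 / √(1 − 0.455625)
  = 0.675·3.000000 / 0.737818
  = 2.025000 / 0.737818 = 2.745

2.745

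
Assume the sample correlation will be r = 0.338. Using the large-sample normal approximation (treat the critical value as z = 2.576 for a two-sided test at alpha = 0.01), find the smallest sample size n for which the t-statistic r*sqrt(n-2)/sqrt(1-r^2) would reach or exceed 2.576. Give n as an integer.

54

Need r·√(n−2)/√(1−r²) ≥ 2.576
√(n−2) ≥ 2.576·√(1−0.114244) / 0.338 = 2.576·0.941146 / 0.338 = 7.1728
n−2 ≥ 51.4491  ⇒  n ≥ 53.4491
Smallest integer n = 54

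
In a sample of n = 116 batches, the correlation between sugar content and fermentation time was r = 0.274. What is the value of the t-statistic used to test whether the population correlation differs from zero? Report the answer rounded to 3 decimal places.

3.042

1 − r² = 1 − 0.075076 = 0.924924;  √(1−r²) = 0.961730
√(n−2) = √114 = 10.677078
t = r·√(n−2)/√(1−r²) = 0.274 · 10.677078 / 0.961730 = 3.042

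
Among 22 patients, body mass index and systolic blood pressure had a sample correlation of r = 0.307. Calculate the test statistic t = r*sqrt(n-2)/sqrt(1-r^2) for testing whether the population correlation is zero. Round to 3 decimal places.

1.443

t = r·√(n−2) / √(1−r²) with r = 0.307, n = 22
  = 0.307·√20 / √(1 − 0.094249)
  = 0.307·4.472136 / 0.951710
  = 1.372946 / 0.951710 = 1.443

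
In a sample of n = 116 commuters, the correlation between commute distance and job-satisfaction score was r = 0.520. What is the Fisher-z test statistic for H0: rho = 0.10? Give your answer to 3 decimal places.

5.060

Fisher z: atanh(0.520) = 0.576340, atanh(0.10) = 0.100335
z = (z_r − z_0)·√(n−3) = (0.576340 − 0.100335)·√113 = 0.476005 · 10.630146 = 5.060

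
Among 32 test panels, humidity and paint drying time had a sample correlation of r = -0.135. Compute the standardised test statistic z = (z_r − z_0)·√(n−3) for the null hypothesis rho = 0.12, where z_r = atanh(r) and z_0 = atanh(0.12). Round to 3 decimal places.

-1.381

Fisher z: atanh(-0.135) = -0.135829, atanh(0.12) = 0.120581
z = (z_r − z_0)·√(n−3) = (-0.135829 − 0.120581)·√29 = -0.256410 · 5.385165 = -1.381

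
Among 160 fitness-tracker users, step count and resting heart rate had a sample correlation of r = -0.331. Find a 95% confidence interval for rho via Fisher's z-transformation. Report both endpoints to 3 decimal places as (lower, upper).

(-0.462, -0.185)

Fisher z: z_r = atanh(r) = ½·ln((1+(-0.331))/(1−(-0.331))) = -0.343951
SE(z) = 1/√(n−3) = 1/√157 = 0.079809
95% ⇒ z* = 1.960; margin = 1.960·0.079809 = 0.156426
CI on z-scale: (-0.500377, -0.187525)
Back-transform: tanh(-0.500377) = -0.462414, tanh(-0.187525) = -0.185357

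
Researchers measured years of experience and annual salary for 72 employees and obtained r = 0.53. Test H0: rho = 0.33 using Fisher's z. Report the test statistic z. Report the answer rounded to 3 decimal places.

2.054

Fisher z: atanh(0.53) = 0.590145, atanh(0.33) = 0.342828
z = (z_r − z_0)·√(n−3) = (0.590145 − 0.342828)·√69 = 0.247317 · 8.306624 = 2.054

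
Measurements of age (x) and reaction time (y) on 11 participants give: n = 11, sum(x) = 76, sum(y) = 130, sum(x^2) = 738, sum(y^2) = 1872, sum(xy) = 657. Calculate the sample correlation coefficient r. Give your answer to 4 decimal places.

-0.9022

Numerator: nΣxy − (Σx)(Σy) = 11·657 − (76)(130) = -2653
Denominator: √[(nΣx²−(Σx)²)(nΣy²−(Σy)²)]
  nΣx²−(Σx)² = 11·738 − 5776 = 2342;  nΣy²−(Σy)² = 11·1872 − 16900 = 3692
  √(2342·3692) = √8646664 = 2940.5210
r = -2653 / 2940.5210 = -0.9022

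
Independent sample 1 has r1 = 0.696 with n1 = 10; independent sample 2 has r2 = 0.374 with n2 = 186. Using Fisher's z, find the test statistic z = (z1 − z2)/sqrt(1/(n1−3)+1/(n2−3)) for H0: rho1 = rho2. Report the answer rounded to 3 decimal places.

1.211

z1 = atanh(0.696) = 0.859500,  z2 = atanh(0.374) = 0.393066
SE = √(1/(n1−3) + 1/(n2−3)) = √(1/7 + 1/183) = √(0.1428571 + 0.0054645) = √0.1483216 = 0.385125
z = (z1 − z2)/SE = (0.859500 − 0.393066) / 0.385125 = 0.466434 / 0.385125 = 1.211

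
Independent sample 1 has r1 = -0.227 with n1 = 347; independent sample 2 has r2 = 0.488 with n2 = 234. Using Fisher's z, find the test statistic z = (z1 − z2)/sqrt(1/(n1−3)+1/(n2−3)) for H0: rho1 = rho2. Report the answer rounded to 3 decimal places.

-8.987

z1 = atanh(-0.227) = -0.231024,  z2 = atanh(0.488) = 0.533432
SE = √(1/(n1−3) + 1/(n2−3)) = √(1/344 + 1/231) = √(0.0029070 + 0.0043290) = √0.0072360 = 0.085065
z = (z1 − z2)/SE = (-0.231024 − 0.533432) / 0.085065 = -0.764456 / 0.085065 = -8.987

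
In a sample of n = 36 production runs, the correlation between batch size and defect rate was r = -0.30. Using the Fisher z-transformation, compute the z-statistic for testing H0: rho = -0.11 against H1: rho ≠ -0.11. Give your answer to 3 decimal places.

Fisher z: atanh(-0.30) = -0.309520, atanh(-0.11) = -0.110447
z = (z_r − z_0)·√(n−3) = (-0.309520 − (-0.110447))·√33 = -0.199073 · 5.744563 = -1.144

-1.144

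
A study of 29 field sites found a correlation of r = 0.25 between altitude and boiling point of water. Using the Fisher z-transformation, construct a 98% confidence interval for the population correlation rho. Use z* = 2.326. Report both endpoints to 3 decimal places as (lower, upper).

Fisher z: z_r = atanh(r) = ½·ln((1+0.25)/(1−0.25)) = 0.255413
SE(z) = 1/√(n−3) = 1/√26 = 0.196116
98% ⇒ z* = 2.326; margin = 2.326·0.196116 = 0.456166
CI on z-scale: (-0.200753, 0.711579)
Back-transform: tanh(-0.200753) = -0.198099, tanh(0.711579) = 0.611666

(-0.198, 0.612)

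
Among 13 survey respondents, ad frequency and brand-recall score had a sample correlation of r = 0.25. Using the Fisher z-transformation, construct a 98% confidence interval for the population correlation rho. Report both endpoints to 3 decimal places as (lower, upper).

Fisher z: z_r = atanh(r) = ½·ln((1+0.25)/(1−0.25)) = 0.255413
SE(z) = 1/√(n−3) = 1/√10 = 0.316228
98% ⇒ z* = 2.326; margin = 2.326·0.316228 = 0.735546
CI on z-scale: (-0.480133, 0.990959)
Back-transform: tanh(-0.480133) = -0.446350, tanh(0.990959) = 0.757771

(-0.446, 0.758)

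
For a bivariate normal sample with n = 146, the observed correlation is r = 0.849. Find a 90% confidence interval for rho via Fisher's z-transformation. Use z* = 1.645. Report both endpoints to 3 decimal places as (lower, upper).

Fisher z: z_r = atanh(r) = ½·ln((1+0.849)/(1−0.849)) = 1.252560
SE(z) = 1/√(n−3) = 1/√143 = 0.083624
90% ⇒ z* = 1.645; margin = 1.645·0.083624 = 0.137561
CI on z-scale: (1.114999, 1.390121)
Back-transform: tanh(1.114999) = 0.805822, tanh(1.390121) = 0.883198

(0.806, 0.883)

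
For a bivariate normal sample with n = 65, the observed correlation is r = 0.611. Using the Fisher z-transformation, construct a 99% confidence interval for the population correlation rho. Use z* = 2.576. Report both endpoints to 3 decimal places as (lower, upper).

(0.366, 0.777)

z_r = atanh(0.611) = 0.710516;  SE = 1/√(n−3) = 1/√62 = 0.127000
z-limits: 0.710516 ± 2.576·0.127000 = 0.710516 ± 0.327152 = [0.383364, 1.037668]
ρ-limits: (tanh 0.383364, tanh 1.037668) = (0.366, 0.777)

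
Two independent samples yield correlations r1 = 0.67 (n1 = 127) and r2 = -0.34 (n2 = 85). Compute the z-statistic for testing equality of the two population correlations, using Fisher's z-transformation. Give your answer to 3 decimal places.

8.184

Fisher z-transforms: z1 = atanh(0.67) = 0.810743, z2 = atanh(-0.34) = -0.354093; difference d = 1.164836
Var(d) = 1/124 + 1/82 = 0.0080645 + 0.0121951 = 0.0202596
z = d/√Var(d) = 1.164836 / √0.0202596 = 1.164836 / 0.142336 = 8.184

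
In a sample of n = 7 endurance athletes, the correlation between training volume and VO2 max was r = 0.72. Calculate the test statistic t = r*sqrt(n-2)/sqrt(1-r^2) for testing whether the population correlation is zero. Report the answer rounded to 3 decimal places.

2.320

1 − r² = 1 − 0.5184 = 0.4816;  √(1−r²) = 0.693974
√(n−2) = √5 = 2.236068
t = r·√(n−2)/√(1−r²) = 0.72 · 2.236068 / 0.693974 = 2.320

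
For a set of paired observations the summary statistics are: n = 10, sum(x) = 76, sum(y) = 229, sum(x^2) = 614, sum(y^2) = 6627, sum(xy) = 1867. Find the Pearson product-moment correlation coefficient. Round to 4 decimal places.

Numerator: nΣxy − (Σx)(Σy) = 10·1867 − (76)(229) = 1266
Denominator: √[(nΣx²−(Σx)²)(nΣy²−(Σy)²)]
  nΣx²−(Σx)² = 10·614 − 5776 = 364;  nΣy²−(Σy)² = 10·6627 − 52441 = 13829
  √(364·13829) = √5033756 = 2243.6034
r = 1266 / 2243.6034 = 0.5643

0.5643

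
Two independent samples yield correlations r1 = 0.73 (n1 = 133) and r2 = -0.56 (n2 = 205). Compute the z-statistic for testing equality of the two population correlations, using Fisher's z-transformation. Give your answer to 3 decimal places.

z1 = atanh(0.73) = 0.928727,  z2 = atanh(-0.56) = -0.632833
SE = √(1/(n1−3) + 1/(n2−3)) = √(1/130 + 1/202) = √(0.0076923 + 0.0049505) = √0.0126428 = 0.112440
z = (z1 − z2)/SE = (0.928727 − (-0.632833)) / 0.112440 = 1.561560 / 0.112440 = 13.888

13.888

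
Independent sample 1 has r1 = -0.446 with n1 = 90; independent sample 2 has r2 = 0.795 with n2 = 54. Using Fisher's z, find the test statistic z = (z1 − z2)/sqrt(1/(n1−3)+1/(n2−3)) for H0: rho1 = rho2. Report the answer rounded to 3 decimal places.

z1 = atanh(-0.446) = -0.479696,  z2 = atanh(0.795) = 1.084875
SE = √(1/(n1−3) + 1/(n2−3)) = √(1/87 + 1/51) = √(0.0114943 + 0.0196078) = √0.0311021 = 0.176358
z = (z1 − z2)/SE = (-0.479696 − 1.084875) / 0.176358 = -1.564571 / 0.176358 = -8.872

-8.872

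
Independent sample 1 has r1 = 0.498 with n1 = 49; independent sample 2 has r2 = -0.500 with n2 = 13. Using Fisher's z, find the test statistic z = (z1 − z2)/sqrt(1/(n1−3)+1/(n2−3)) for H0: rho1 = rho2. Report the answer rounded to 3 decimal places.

Fisher z-transforms: z1 = atanh(0.498) = 0.546643, z2 = atanh(-0.500) = -0.549306; difference d = 1.095949
Var(d) = 1/46 + 1/10 = 0.0217391 + 0.1000000 = 0.1217391
z = d/√Var(d) = 1.095949 / √0.1217391 = 1.095949 / 0.348911 = 3.141

3.141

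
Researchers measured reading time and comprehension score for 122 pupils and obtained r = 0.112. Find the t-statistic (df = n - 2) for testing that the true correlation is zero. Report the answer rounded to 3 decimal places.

1 − r² = 1 − 0.012544 = 0.987456;  √(1−r²) = 0.993708
√(n−2) = √120 = 10.954451
t = r·√(n−2)/√(1−r²) = 0.112 · 10.954451 / 0.993708 = 1.235

1.235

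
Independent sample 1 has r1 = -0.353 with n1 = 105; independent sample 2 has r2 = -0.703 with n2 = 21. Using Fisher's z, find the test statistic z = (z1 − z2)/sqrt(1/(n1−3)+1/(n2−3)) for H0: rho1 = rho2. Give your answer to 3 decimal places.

z1 = atanh(-0.353) = -0.368867,  z2 = atanh(-0.703) = -0.873207
SE = √(1/(n1−3) + 1/(n2−3)) = √(1/102 + 1/18) = √(0.0098039 + 0.0555556) = √0.0653595 = 0.255655
z = (z1 − z2)/SE = (-0.368867 − (-0.873207)) / 0.255655 = 0.504340 / 0.255655 = 1.973

1.973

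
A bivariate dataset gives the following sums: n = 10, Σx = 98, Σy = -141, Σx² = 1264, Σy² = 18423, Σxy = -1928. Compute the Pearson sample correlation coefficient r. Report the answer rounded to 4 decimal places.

Numerator: nΣxy − (Σx)(Σy) = 10·(-1928) − (98)(-141) = -5462
Denominator: √[(nΣx²−(Σx)²)(nΣy²−(Σy)²)]
  nΣx²−(Σx)² = 10·1264 − 9604 = 3036;  nΣy²−(Σy)² = 10·18423 − 19881 = 164349
  √(3036·164349) = √498963564 = 22337.4923
r = -5462 / 22337.4923 = -0.2445

-0.2445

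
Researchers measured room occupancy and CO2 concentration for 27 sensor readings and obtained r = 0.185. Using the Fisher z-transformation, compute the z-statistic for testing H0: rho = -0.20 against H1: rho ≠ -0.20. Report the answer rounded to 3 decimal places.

Fisher z: atanh(0.185) = 0.187155, atanh(-0.20) = -0.202733
z = (z_r − z_0)·√(n−3) = (0.187155 − (-0.202733))·√24 = 0.389888 · 4.898979 = 1.910

1.910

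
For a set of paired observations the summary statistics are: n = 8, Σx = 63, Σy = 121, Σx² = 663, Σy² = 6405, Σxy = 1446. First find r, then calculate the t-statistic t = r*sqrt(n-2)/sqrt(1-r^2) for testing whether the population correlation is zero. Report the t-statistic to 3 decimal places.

1.675

S_xy = nΣxy − ΣxΣy = 8·1446 − 63·121 = 11568 − 7623 = 3945
S_xx = nΣx² − (Σx)² = 8·663 − 63² = 5304 − 3969 = 1335
S_yy = nΣy² − (Σy)² = 8·6405 − 121² = 51240 − 14641 = 36599
r = S_xy / √(S_xx·S_yy) = 3945 / √(1335·36599) = 3945 / √48859665 = 3945 / 6989.9689 = 0.5644
t = r·√(n−2)/√(1−r²) = 0.5644·√6 / √(1−0.318547) = 1.382492 / 0.825502 = 1.675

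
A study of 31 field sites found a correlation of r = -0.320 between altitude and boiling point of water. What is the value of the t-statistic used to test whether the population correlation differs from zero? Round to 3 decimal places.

t = r·√(n−2) / √(1−r²) with r = -0.320, n = 31
  = -0.320·√29 / √(1 − 0.102400)
  = -0.320·5.385165 / 0.947418
  = -1.723253 / 0.947418 = -1.819

-1.819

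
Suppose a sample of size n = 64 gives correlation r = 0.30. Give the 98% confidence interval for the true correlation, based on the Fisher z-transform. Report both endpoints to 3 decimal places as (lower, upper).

(0.012, 0.542)

Fisher z: z_r = atanh(r) = ½·ln((1+0.30)/(1−0.30)) = 0.309520
SE(z) = 1/√(n−3) = 1/√61 = 0.128037
98% ⇒ z* = 2.326; margin = 2.326·0.128037 = 0.297814
CI on z-scale: (0.011706, 0.607334)
Back-transform: tanh(0.011706) = 0.011705, tanh(0.607334) = 0.542248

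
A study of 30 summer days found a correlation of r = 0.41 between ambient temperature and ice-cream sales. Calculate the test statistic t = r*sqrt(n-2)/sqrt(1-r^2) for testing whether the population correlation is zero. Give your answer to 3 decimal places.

1 − r² = 1 − 0.1681 = 0.8319;  √(1−r²) = 0.912086
√(n−2) = √28 = 5.291503
t = r·√(n−2)/√(1−r²) = 0.41 · 5.291503 / 0.912086 = 2.379

2.379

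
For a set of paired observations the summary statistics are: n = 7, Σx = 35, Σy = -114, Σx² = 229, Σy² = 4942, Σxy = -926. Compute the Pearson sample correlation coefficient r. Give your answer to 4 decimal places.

S_xy = nΣxy − ΣxΣy = 7·(-926) − 35·(-114) = -6482 − (-3990) = -2492
S_xx = nΣx² − (Σx)² = 7·229 − 35² = 1603 − 1225 = 378
S_yy = nΣy² − (Σy)² = 7·4942 − (-114)² = 34594 − 12996 = 21598
r = S_xy / √(S_xx·S_yy) = -2492 / √(378·21598) = -2492 / √8164044 = -2492 / 2857.2791 = -0.8722

-0.8722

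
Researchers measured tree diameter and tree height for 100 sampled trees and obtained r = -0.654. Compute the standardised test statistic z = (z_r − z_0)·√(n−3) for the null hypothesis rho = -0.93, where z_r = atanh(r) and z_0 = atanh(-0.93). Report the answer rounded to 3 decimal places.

8.629

z_r = atanh(-0.654) = -0.782257,  z_0 = atanh(-0.93) = -1.658390
SE = 1/√(n−3) = 1/√97 = 0.101535
z = (z_r − z_0)/SE = (-0.782257 − (-1.658390)) / 0.101535 = 0.876133 / 0.101535 = 8.629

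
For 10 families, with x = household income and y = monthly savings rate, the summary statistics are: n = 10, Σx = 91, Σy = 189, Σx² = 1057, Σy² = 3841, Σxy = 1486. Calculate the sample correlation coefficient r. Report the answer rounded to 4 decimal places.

S_xy = nΣxy − ΣxΣy = 10·1486 − 91·189 = 14860 − 17199 = -2339
S_xx = nΣx² − (Σx)² = 10·1057 − 91² = 10570 − 8281 = 2289
S_yy = nΣy² − (Σy)² = 10·3841 − 189² = 38410 − 35721 = 2689
r = S_xy / √(S_xx·S_yy) = -2339 / √(2289·2689) = -2339 / √6155121 = -2339 / 2480.9516 = -0.9428

-0.9428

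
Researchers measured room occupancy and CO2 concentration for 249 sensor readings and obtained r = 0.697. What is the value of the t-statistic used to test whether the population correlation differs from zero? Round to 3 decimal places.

15.276

t = r·√(n−2) / √(1−r²) with r = 0.697, n = 249
  = 0.697·√247 / √(1 − 0.485809)
  = 0.697·15.716234 / 0.717071
  = 10.954215 / 0.717071 = 15.276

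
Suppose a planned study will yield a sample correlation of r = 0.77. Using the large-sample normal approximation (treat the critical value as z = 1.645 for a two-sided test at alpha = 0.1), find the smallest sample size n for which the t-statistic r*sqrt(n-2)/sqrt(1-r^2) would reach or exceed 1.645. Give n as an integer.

r√(n−2)/√(1−r²) ≥ 1.645  ⇔  n−2 ≥ (1.645)²·(1−r²)/r²
(1−r²)/r² = (1−0.5929)/0.5929 = 0.6866
n ≥ 2 + 2.706025·0.6866 = 2 + 1.8580 = 3.8580
⌈3.8580⌉ = 4

4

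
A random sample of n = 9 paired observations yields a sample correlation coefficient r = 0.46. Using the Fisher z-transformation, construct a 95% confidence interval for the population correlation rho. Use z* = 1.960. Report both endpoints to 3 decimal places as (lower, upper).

(-0.294, 0.861)

z_r = atanh(0.46) = 0.497311;  SE = 1/√(n−3) = 1/√6 = 0.408248
z-limits: 0.497311 ± 1.960·0.408248 = 0.497311 ± 0.800166 = [-0.302855, 1.297477]
ρ-limits: (tanh -0.302855, tanh 1.297477) = (-0.294, 0.861)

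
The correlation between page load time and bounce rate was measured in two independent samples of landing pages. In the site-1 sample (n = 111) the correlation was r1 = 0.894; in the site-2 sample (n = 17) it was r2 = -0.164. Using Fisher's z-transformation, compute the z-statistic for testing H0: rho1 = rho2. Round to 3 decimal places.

5.657

Fisher z-transforms: z1 = atanh(0.894) = 1.441504, z2 = atanh(-0.164) = -0.165495; difference d = 1.606999
Var(d) = 1/108 + 1/14 = 0.0092593 + 0.0714286 = 0.0806879
z = d/√Var(d) = 1.606999 / √0.0806879 = 1.606999 / 0.284056 = 5.657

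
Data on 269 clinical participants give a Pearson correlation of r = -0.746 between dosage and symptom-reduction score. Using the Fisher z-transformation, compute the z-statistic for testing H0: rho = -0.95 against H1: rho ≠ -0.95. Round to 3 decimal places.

Fisher z: atanh(-0.746) = -0.963874, atanh(-0.95) = -1.831781
z = (z_r − z_0)·√(n−3) = (-0.963874 − (-1.831781))·√266 = 0.867907 · 16.309506 = 14.155

14.155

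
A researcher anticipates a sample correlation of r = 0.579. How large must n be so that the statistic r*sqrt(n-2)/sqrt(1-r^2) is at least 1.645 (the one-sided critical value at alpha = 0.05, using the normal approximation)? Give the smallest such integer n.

Need r·√(n−2)/√(1−r²) ≥ 1.645
√(n−2) ≥ 1.645·√(1−0.335241) / 0.579 = 1.645·0.815328 / 0.579 = 2.3164
n−2 ≥ 5.3657  ⇒  n ≥ 7.3657
Smallest integer n = 8

8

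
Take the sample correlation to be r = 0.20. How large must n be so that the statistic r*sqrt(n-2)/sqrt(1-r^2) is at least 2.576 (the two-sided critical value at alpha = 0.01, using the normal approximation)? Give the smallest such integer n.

162

r√(n−2)/√(1−r²) ≥ 2.576  ⇔  n−2 ≥ (2.576)²·(1−r²)/r²
(1−r²)/r² = (1−0.0400)/0.0400 = 24.0000
n ≥ 2 + 6.635776·24.0000 = 2 + 159.2586 = 161.2586
⌈161.2586⌉ = 162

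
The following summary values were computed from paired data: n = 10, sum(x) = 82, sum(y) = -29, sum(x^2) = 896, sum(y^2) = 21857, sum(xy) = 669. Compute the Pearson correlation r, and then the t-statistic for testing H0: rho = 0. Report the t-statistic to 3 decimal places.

S_xy = nΣxy − ΣxΣy = 10·669 − 82·(-29) = 6690 − (-2378) = 9068
S_xx = nΣx² − (Σx)² = 10·896 − 82² = 8960 − 6724 = 2236
S_yy = nΣy² − (Σy)² = 10·21857 − (-29)² = 218570 − 841 = 217729
r = S_xy / √(S_xx·S_yy) = 9068 / √(2236·217729) = 9068 / √486842044 = 9068 / 22064.4974 = 0.4110
t = r·√(n−2)/√(1−r²) = 0.4110·√8 / √(1−0.168921) = 1.162484 / 0.911635 = 1.275

1.275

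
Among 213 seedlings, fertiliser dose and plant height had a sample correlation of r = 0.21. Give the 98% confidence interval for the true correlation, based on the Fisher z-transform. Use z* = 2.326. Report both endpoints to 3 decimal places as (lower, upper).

(0.053, 0.357)

z_r = atanh(0.21) = 0.213171;  SE = 1/√(n−3) = 1/√210 = 0.069007
z-limits: 0.213171 ± 2.326·0.069007 = 0.213171 ± 0.160510 = [0.052661, 0.373681]
ρ-limits: (tanh 0.052661, tanh 0.373681) = (0.053, 0.357)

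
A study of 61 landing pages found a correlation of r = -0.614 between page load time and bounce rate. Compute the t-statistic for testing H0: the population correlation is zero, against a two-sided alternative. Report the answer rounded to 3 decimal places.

-5.975

t = r·√(n−2) / √(1−r²) with r = -0.614, n = 61
  = -0.614·√59 / √(1 − 0.376996)
  = -0.614·7.681146 / 0.789306
  = -4.716224 / 0.789306 = -5.975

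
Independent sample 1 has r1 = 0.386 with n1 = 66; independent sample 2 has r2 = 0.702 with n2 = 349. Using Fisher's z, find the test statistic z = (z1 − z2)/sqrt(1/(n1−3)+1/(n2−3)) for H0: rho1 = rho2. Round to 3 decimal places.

z1 = atanh(0.386) = 0.407091,  z2 = atanh(0.702) = 0.871233
SE = √(1/(n1−3) + 1/(n2−3)) = √(1/63 + 1/346) = √(0.0158730 + 0.0028902) = √0.0187632 = 0.136979
z = (z1 − z2)/SE = (0.407091 − 0.871233) / 0.136979 = -0.464142 / 0.136979 = -3.388

-3.388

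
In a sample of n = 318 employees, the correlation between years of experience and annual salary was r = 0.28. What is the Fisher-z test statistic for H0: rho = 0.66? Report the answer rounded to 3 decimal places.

z_r = atanh(0.28) = 0.287682,  z_0 = atanh(0.66) = 0.792814
SE = 1/√(n−3) = 1/√315 = 0.056344
z = (z_r − z_0)/SE = (0.287682 − 0.792814) / 0.056344 = -0.505132 / 0.056344 = -8.965

-8.965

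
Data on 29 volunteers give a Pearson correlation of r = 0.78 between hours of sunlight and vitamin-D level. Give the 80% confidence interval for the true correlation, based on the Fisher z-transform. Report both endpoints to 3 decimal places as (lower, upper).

(0.661, 0.861)

z_r = atanh(0.78) = 1.045371;  SE = 1/√(n−3) = 1/√26 = 0.196116
z-limits: 1.045371 ± 1.282·0.196116 = 1.045371 ± 0.251421 = [0.793950, 1.296792]
ρ-limits: (tanh 0.793950, tanh 1.296792) = (0.661, 0.861)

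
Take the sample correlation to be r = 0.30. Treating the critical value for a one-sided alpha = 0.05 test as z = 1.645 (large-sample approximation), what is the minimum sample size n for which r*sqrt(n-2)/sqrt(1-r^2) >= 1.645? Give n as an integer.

r√(n−2)/√(1−r²) ≥ 1.645  ⇔  n−2 ≥ (1.645)²·(1−r²)/r²
(1−r²)/r² = (1−0.0900)/0.0900 = 10.1111
n ≥ 2 + 2.706025·10.1111 = 2 + 27.3609 = 29.3609
⌈29.3609⌉ = 30

30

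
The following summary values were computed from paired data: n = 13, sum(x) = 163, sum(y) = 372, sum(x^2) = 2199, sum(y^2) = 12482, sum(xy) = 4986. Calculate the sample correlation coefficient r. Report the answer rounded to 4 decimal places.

Numerator: nΣxy − (Σx)(Σy) = 13·4986 − (163)(372) = 4182
Denominator: √[(nΣx²−(Σx)²)(nΣy²−(Σy)²)]
  nΣx²−(Σx)² = 13·2199 − 26569 = 2018;  nΣy²−(Σy)² = 13·12482 − 138384 = 23882
  √(2018·23882) = √48193876 = 6942.1809
r = 4182 / 6942.1809 = 0.6024

0.6024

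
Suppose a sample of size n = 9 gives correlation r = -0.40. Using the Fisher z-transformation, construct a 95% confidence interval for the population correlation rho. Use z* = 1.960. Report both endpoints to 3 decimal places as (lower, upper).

(-0.841, 0.360)

Fisher z: z_r = atanh(r) = ½·ln((1+(-0.40))/(1−(-0.40))) = -0.423649
SE(z) = 1/√(n−3) = 1/√6 = 0.408248
95% ⇒ z* = 1.960; margin = 1.960·0.408248 = 0.800166
CI on z-scale: (-1.223815, 0.376517)
Back-transform: tanh(-1.223815) = -0.840776, tanh(0.376517) = 0.359679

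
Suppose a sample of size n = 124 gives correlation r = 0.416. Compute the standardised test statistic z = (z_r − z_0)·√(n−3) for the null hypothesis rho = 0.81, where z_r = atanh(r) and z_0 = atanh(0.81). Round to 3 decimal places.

-7.526

z_r = atanh(0.416) = 0.442845,  z_0 = atanh(0.81) = 1.127029
SE = 1/√(n−3) = 1/√121 = 0.090909
z = (z_r − z_0)/SE = (0.442845 − 1.127029) / 0.090909 = -0.684184 / 0.090909 = -7.526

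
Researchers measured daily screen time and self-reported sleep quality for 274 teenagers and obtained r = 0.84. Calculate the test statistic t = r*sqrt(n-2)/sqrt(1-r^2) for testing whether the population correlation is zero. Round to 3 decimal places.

t = r·√(n−2) / √(1−r²) with r = 0.84, n = 274
  = 0.84·√272 / √(1 − 0.7056)
  = 0.84·16.492423 / 0.542586
  = 13.853635 / 0.542586 = 25.533

25.533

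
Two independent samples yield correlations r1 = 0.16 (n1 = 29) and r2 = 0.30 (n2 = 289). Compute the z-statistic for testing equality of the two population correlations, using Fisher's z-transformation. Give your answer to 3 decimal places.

-0.723

z1 = atanh(0.16) = 0.161387,  z2 = atanh(0.30) = 0.309520
SE = √(1/(n1−3) + 1/(n2−3)) = √(1/26 + 1/286) = √(0.0384615 + 0.0034965) = √0.0419580 = 0.204837
z = (z1 − z2)/SE = (0.161387 − 0.309520) / 0.204837 = -0.148133 / 0.204837 = -0.723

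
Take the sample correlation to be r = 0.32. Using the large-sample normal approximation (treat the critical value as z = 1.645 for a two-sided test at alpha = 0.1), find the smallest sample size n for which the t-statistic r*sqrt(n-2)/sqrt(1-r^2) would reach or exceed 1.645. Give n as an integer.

26

r√(n−2)/√(1−r²) ≥ 1.645  ⇔  n−2 ≥ (1.645)²·(1−r²)/r²
(1−r²)/r² = (1−0.1024)/0.1024 = 8.7656
n ≥ 2 + 2.706025·8.7656 = 2 + 23.7199 = 25.7199
⌈25.7199⌉ = 26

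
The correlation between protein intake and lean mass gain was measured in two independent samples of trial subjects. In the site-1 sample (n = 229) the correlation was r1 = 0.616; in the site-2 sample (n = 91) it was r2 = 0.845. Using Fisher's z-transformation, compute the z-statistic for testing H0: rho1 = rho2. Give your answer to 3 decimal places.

z1 = atanh(0.616) = 0.718533,  z2 = atanh(0.845) = 1.238405
SE = √(1/(n1−3) + 1/(n2−3)) = √(1/226 + 1/88) = √(0.0044248 + 0.0113636) = √0.0157884 = 0.125652
z = (z1 − z2)/SE = (0.718533 − 1.238405) / 0.125652 = -0.519872 / 0.125652 = -4.137

-4.137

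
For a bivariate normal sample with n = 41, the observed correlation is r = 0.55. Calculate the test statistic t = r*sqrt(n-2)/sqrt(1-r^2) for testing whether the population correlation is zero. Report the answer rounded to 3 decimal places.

t = r·√(n−2) / √(1−r²) with r = 0.55, n = 41
  = 0.55·√39 / √(1 − 0.3025)
  = 0.55·6.244998 / 0.835165
  = 3.434749 / 0.835165 = 4.113

4.113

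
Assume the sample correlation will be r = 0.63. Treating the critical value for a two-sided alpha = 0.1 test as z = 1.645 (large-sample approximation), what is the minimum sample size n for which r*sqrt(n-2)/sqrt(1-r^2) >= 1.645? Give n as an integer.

7

r√(n−2)/√(1−r²) ≥ 1.645  ⇔  n−2 ≥ (1.645)²·(1−r²)/r²
(1−r²)/r² = (1−0.3969)/0.3969 = 1.5195
n ≥ 2 + 2.706025·1.5195 = 2 + 4.1118 = 6.1118
⌈6.1118⌉ = 7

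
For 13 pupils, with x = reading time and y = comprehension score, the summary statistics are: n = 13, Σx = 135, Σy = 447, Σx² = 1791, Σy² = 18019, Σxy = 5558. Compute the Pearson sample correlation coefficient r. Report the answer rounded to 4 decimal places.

Numerator: nΣxy − (Σx)(Σy) = 13·5558 − (135)(447) = 11909
Denominator: √[(nΣx²−(Σx)²)(nΣy²−(Σy)²)]
  nΣx²−(Σx)² = 13·1791 − 18225 = 5058;  nΣy²−(Σy)² = 13·18019 − 199809 = 34438
  √(5058·34438) = √174187404 = 13198.0076
r = 11909 / 13198.0076 = 0.9023

0.9023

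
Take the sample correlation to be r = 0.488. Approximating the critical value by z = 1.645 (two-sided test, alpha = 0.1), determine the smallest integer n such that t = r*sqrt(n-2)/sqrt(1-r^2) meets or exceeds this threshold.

Need r·√(n−2)/√(1−r²) ≥ 1.645
√(n−2) ≥ 1.645·√(1−0.238144) / 0.488 = 1.645·0.872844 / 0.488 = 2.9423
n−2 ≥ 8.6571  ⇒  n ≥ 10.6571
Smallest integer n = 11

11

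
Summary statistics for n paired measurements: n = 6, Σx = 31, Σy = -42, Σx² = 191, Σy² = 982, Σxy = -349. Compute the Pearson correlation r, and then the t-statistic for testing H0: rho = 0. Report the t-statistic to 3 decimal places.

-4.289

Numerator: nΣxy − (Σx)(Σy) = 6·(-349) − (31)(-42) = -792
Denominator: √[(nΣx²−(Σx)²)(nΣy²−(Σy)²)]
  nΣx²−(Σx)² = 6·191 − 961 = 185;  nΣy²−(Σy)² = 6·982 − 1764 = 4128
  √(185·4128) = √763680 = 873.8879
r = -792 / 873.8879 = -0.9063
t = r·√(n−2)/√(1−r²) = -0.9063·√4 / √(1−0.821380) = -1.812600 / 0.422635 = -4.289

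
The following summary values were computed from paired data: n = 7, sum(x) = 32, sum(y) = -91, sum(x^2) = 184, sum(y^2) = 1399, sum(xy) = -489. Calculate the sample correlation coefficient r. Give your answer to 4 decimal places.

-0.8088

S_xy = nΣxy − ΣxΣy = 7·(-489) − 32·(-91) = -3423 − (-2912) = -511
S_xx = nΣx² − (Σx)² = 7·184 − 32² = 1288 − 1024 = 264
S_yy = nΣy² − (Σy)² = 7·1399 − (-91)² = 9793 − 8281 = 1512
r = S_xy / √(S_xx·S_yy) = -511 / √(264·1512) = -511 / √399168 = -511 / 631.7974 = -0.8088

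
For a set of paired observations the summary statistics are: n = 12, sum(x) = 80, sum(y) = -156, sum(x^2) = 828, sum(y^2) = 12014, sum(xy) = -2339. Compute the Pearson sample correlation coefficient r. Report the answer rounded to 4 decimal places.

Numerator: nΣxy − (Σx)(Σy) = 12·(-2339) − (80)(-156) = -15588
Denominator: √[(nΣx²−(Σx)²)(nΣy²−(Σy)²)]
  nΣx²−(Σx)² = 12·828 − 6400 = 3536;  nΣy²−(Σy)² = 12·12014 − 24336 = 119832
  √(3536·119832) = √423725952 = 20584.6047
r = -15588 / 20584.6047 = -0.7573

-0.7573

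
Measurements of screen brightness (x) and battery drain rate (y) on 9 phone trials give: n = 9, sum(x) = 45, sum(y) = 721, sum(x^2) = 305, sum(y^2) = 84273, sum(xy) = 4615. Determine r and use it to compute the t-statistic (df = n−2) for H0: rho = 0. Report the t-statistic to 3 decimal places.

2.547

Numerator: nΣxy − (Σx)(Σy) = 9·4615 − (45)(721) = 9090
Denominator: √[(nΣx²−(Σx)²)(nΣy²−(Σy)²)]
  nΣx²−(Σx)² = 9·305 − 2025 = 720;  nΣy²−(Σy)² = 9·84273 − 519841 = 238616
  √(720·238616) = √171803520 = 13107.3842
r = 9090 / 13107.3842 = 0.6935
t = r·√(n−2)/√(1−r²) = 0.6935·√7 / √(1−0.480942) = 1.834829 / 0.720457 = 2.547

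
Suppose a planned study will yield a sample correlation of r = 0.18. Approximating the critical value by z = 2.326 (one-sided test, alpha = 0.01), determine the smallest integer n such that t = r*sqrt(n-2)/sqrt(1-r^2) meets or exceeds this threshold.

r√(n−2)/√(1−r²) ≥ 2.326  ⇔  n−2 ≥ (2.326)²·(1−r²)/r²
(1−r²)/r² = (1−0.0324)/0.0324 = 29.8642
n ≥ 2 + 5.410276·29.8642 = 2 + 161.5736 = 163.5736
⌈163.5736⌉ = 164

164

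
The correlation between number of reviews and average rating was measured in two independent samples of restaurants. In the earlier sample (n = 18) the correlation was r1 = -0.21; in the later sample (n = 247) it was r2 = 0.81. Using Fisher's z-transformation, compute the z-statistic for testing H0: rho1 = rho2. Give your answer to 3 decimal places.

z1 = atanh(-0.21) = -0.213171,  z2 = atanh(0.81) = 1.127029
SE = √(1/(n1−3) + 1/(n2−3)) = √(1/15 + 1/244) = √(0.0666667 + 0.0040984) = √0.0707651 = 0.266017
z = (z1 − z2)/SE = (-0.213171 − 1.127029) / 0.266017 = -1.340200 / 0.266017 = -5.038

-5.038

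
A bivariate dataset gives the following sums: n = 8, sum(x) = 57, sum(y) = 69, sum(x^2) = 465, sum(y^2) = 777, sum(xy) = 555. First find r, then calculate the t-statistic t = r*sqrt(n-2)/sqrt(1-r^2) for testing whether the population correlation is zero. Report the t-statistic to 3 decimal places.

S_xy = nΣxy − ΣxΣy = 8·555 − 57·69 = 4440 − 3933 = 507
S_xx = nΣx² − (Σx)² = 8·465 − 57² = 3720 − 3249 = 471
S_yy = nΣy² − (Σy)² = 8·777 − 69² = 6216 − 4761 = 1455
r = S_xy / √(S_xx·S_yy) = 507 / √(471·1455) = 507 / √685305 = 507 / 827.8315 = 0.6124
t = r·√(n−2)/√(1−r²) = 0.6124·√6 / √(1−0.375034) = 1.500068 / 0.790548 = 1.898

1.898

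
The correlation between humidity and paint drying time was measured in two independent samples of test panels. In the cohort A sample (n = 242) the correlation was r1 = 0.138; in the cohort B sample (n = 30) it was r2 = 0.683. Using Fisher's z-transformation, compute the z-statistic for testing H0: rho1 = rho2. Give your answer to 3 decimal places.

-3.427

z1 = atanh(0.138) = 0.138886,  z2 = atanh(0.683) = 0.834716
SE = √(1/(n1−3) + 1/(n2−3)) = √(1/239 + 1/27) = √(0.0041841 + 0.0370370) = √0.0412211 = 0.203030
z = (z1 − z2)/SE = (0.138886 − 0.834716) / 0.203030 = -0.695830 / 0.203030 = -3.427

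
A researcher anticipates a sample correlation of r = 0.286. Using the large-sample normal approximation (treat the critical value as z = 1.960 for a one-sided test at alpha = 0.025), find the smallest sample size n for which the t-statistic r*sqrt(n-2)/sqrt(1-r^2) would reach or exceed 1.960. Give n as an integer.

46

r√(n−2)/√(1−r²) ≥ 1.960  ⇔  n−2 ≥ (1.960)²·(1−r²)/r²
(1−r²)/r² = (1−0.081796)/0.081796 = 11.2255
n ≥ 2 + 3.8416·11.2255 = 2 + 43.1239 = 45.1239
⌈45.1239⌉ = 46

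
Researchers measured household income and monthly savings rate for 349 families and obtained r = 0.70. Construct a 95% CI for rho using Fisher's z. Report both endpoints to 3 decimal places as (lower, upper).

Fisher z: z_r = atanh(r) = ½·ln((1+0.70)/(1−0.70)) = 0.867301
SE(z) = 1/√(n−3) = 1/√346 = 0.053760
95% ⇒ z* = 1.960; margin = 1.960·0.053760 = 0.105370
CI on z-scale: (0.761931, 0.972671)
Back-transform: tanh(0.761931) = 0.642213, tanh(0.972671) = 0.749876

(0.642, 0.750)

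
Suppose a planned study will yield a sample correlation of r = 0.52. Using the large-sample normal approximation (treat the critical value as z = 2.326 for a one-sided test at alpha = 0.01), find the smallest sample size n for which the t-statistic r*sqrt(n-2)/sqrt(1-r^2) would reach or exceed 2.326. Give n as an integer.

Need r·√(n−2)/√(1−r²) ≥ 2.326
√(n−2) ≥ 2.326·√(1−0.2704) / 0.52 = 2.326·0.854166 / 0.52 = 3.8208
n−2 ≥ 14.5985  ⇒  n ≥ 16.5985
Smallest integer n = 17

17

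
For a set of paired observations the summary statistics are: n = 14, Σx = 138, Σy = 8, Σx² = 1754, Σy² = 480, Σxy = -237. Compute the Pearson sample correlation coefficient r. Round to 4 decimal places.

Numerator: nΣxy − (Σx)(Σy) = 14·(-237) − (138)(8) = -4422
Denominator: √[(nΣx²−(Σx)²)(nΣy²−(Σy)²)]
  nΣx²−(Σx)² = 14·1754 − 19044 = 5512;  nΣy²−(Σy)² = 14·480 − 64 = 6656
  √(5512·6656) = √36687872 = 6057.0514
r = -4422 / 6057.0514 = -0.7301

-0.7301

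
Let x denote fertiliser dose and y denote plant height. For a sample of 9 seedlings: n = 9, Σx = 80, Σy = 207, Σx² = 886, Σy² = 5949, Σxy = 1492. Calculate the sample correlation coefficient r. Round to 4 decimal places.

Numerator: nΣxy − (Σx)(Σy) = 9·1492 − (80)(207) = -3132
Denominator: √[(nΣx²−(Σx)²)(nΣy²−(Σy)²)]
  nΣx²−(Σx)² = 9·886 − 6400 = 1574;  nΣy²−(Σy)² = 9·5949 − 42849 = 10692
  √(1574·10692) = √16829208 = 4102.3418
r = -3132 / 4102.3418 = -0.7635

-0.7635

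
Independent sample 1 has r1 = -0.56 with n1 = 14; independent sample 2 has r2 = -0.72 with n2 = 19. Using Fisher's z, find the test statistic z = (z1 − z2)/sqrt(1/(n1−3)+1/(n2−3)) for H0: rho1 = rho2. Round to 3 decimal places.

Fisher z-transforms: z1 = atanh(-0.56) = -0.632833, z2 = atanh(-0.72) = -0.907645; difference d = 0.274812
Var(d) = 1/11 + 1/16 = 0.0909091 + 0.0625000 = 0.1534091
z = d/√Var(d) = 0.274812 / √0.1534091 = 0.274812 / 0.391675 = 0.702

0.702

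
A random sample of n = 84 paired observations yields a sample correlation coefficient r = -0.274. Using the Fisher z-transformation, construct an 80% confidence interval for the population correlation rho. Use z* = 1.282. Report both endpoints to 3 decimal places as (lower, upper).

z_r = atanh(-0.274) = -0.281183;  SE = 1/√(n−3) = 1/√81 = 0.111111
z-limits: -0.281183 ± 1.282·0.111111 = -0.281183 ± 0.142444 = [-0.423627, -0.138739]
ρ-limits: (tanh -0.423627, tanh -0.138739) = (-0.400, -0.138)

(-0.400, -0.138)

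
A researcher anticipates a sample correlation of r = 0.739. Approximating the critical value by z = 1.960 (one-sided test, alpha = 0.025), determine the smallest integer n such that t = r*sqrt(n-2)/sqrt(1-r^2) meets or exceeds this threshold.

6

r√(n−2)/√(1−r²) ≥ 1.960  ⇔  n−2 ≥ (1.960)²·(1−r²)/r²
(1−r²)/r² = (1−0.546121)/0.546121 = 0.8311
n ≥ 2 + 3.8416·0.8311 = 2 + 3.1928 = 5.1928
⌈5.1928⌉ = 6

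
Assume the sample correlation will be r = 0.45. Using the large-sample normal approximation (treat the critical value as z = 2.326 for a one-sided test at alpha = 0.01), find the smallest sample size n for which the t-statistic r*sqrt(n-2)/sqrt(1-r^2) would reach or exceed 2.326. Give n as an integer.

r√(n−2)/√(1−r²) ≥ 2.326  ⇔  n−2 ≥ (2.326)²·(1−r²)/r²
(1−r²)/r² = (1−0.2025)/0.2025 = 3.9383
n ≥ 2 + 5.410276·3.9383 = 2 + 21.3073 = 23.3073
⌈23.3073⌉ = 24

24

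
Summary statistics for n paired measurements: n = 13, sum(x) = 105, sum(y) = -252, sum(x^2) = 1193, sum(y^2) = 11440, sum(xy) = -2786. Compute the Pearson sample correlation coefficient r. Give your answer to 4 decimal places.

-0.4992

S_xy = nΣxy − ΣxΣy = 13·(-2786) − 105·(-252) = -36218 − (-26460) = -9758
S_xx = nΣx² − (Σx)² = 13·1193 − 105² = 15509 − 11025 = 4484
S_yy = nΣy² − (Σy)² = 13·11440 − (-252)² = 148720 − 63504 = 85216
r = S_xy / √(S_xx·S_yy) = -9758 / √(4484·85216) = -9758 / √382108544 = -9758 / 19547.5969 = -0.4992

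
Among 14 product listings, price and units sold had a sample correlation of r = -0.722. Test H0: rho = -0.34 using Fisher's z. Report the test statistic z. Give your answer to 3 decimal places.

-1.850

Fisher z: atanh(-0.722) = -0.911810, atanh(-0.34) = -0.354093
z = (z_r − z_0)·√(n−3) = (-0.911810 − (-0.354093))·√11 = -0.557717 · 3.316625 = -1.850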